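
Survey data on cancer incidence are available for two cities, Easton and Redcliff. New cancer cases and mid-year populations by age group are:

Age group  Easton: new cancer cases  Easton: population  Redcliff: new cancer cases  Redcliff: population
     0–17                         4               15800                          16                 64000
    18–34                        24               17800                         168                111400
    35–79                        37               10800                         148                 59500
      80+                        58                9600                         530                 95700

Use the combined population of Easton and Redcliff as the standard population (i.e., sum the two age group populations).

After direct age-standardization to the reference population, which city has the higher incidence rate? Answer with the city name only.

Age-specific rates per 100000 for Easton: 25.32, 134.83, 342.59, 604.17.
For Redcliff: 25.00, 150.81, 248.74, 553.81.
Combined standard total = 384600; weights = 0.2075, 0.3359, 0.1828, 0.2738.
Easton: 0.2075×25.32 + 0.3359×134.83 + 0.1828×342.59 + 0.2738×604.17 = 278.5842 per 100000.
Redcliff: 0.2075×25.00 + 0.3359×150.81 + 0.1828×248.74 + 0.2738×553.81 = 252.9443 per 100000.
The crude rates (227.78 vs 260.74) would put Redcliff higher, but that reflects its age composition; once standardized to a common age structure, Easton has the higher underlying rate.

Easton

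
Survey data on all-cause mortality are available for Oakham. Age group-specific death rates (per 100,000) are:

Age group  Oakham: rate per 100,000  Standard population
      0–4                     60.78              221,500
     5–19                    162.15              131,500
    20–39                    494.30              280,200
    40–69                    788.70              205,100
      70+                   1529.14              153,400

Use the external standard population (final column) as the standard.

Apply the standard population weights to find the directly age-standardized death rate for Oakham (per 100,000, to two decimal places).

574.39

Standard total = 991,700; weights = 0.2234, 0.1326, 0.2825, 0.2068, 0.1547.
Standardized rate: 0.2234×60.78 + 0.1326×162.15 + 0.2825×494.30 + 0.2068×788.70 + 0.1547×1529.14 = 574.3882 per 100,000.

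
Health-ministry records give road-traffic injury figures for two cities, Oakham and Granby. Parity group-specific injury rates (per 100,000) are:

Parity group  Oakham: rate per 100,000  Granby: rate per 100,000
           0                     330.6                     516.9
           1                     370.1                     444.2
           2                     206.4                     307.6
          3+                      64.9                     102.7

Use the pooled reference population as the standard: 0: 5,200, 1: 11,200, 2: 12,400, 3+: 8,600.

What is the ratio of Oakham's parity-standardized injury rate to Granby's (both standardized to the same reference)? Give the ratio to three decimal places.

0.727

Standard total = 37,400; weights = 0.1390, 0.2995, 0.3316, 0.2299.
Oakham: 0.1390×330.6 + 0.2995×370.1 + 0.3316×206.4 + 0.2299×64.9 = 240.1535 per 100,000.
Granby: 0.1390×516.9 + 0.2995×444.2 + 0.3316×307.6 + 0.2299×102.7 = 330.4914 per 100,000.
Ratio = 240.1535 ÷ 330.4914 = 0.72666.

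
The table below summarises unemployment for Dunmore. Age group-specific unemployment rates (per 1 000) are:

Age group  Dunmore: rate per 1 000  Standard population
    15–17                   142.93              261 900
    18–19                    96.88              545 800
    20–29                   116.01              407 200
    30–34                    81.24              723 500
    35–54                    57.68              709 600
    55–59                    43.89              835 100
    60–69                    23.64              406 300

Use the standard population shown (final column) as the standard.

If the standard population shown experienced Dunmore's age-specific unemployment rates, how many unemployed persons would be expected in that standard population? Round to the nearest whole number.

283514

Expected unemployed persons = Σ (standard pop × age-specific rate ÷ 1 000)
= 261 900×142.93/1 000 + 545 800×96.88/1 000 + 407 200×116.01/1 000 + 723 500×81.24/1 000 + 709 600×57.68/1 000 + 835 100×43.89/1 000 + 406 300×23.64/1 000
= 37433.37 + 52877.10 + 47239.27 + 58777.14 + 40929.73 + 36652.54 + 9604.93 = 283514.08.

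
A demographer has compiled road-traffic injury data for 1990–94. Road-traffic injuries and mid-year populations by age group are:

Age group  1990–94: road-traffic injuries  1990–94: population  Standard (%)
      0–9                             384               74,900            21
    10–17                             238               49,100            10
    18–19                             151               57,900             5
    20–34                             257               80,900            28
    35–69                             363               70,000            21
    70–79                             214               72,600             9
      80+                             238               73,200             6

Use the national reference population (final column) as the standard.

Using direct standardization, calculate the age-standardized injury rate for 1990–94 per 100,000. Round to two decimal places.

Age-specific rates per 100,000 for 1990–94: 512.68, 484.73, 260.79, 317.68, 518.57, 294.77, 325.14.
Standard weights: 0.21, 0.10, 0.05, 0.28, 0.21, 0.09, 0.06.
Standardized rate: 0.2100×512.68 + 0.1000×484.73 + 0.0500×260.79 + 0.2800×317.68 + 0.2100×518.57 + 0.0900×294.77 + 0.0600×325.14 = 413.0622 per 100,000.

413.06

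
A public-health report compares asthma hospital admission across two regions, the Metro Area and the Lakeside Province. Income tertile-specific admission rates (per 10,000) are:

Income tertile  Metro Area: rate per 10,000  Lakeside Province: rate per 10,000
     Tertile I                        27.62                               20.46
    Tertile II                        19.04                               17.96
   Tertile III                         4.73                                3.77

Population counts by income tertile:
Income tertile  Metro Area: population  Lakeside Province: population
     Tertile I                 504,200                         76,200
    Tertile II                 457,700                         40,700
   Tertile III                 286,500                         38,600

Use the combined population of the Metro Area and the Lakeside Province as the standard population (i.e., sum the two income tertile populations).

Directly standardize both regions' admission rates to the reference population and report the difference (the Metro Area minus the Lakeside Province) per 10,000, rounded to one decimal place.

Combined standard total = 1,403,900; weights = 0.4134, 0.3550, 0.2316.
The Metro Area: 0.4134×27.62 + 0.3550×19.04 + 0.2316×4.73 = 19.2734 per 10,000.
The Lakeside Province: 0.4134×20.46 + 0.3550×17.96 + 0.2316×3.77 = 15.7076 per 10,000.
Difference = 19.2734 − 15.7076 = 3.5658.

3.6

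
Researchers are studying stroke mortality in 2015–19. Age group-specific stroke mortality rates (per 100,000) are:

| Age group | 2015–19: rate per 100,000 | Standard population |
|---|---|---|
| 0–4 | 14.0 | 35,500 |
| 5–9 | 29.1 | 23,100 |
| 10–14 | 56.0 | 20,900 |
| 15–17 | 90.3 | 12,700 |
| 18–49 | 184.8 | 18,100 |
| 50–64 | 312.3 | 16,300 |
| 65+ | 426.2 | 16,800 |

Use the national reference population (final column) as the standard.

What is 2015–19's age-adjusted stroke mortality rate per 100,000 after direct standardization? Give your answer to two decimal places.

Standard total = 143,400; weights = 0.2476, 0.1611, 0.1457, 0.0886, 0.1262, 0.1137, 0.1172.
Standardized rate: 0.2476×14.0 + 0.1611×29.1 + 0.1457×56.0 + 0.0886×90.3 + 0.1262×184.8 + 0.1137×312.3 + 0.1172×426.2 = 133.0680 per 100,000.

133.07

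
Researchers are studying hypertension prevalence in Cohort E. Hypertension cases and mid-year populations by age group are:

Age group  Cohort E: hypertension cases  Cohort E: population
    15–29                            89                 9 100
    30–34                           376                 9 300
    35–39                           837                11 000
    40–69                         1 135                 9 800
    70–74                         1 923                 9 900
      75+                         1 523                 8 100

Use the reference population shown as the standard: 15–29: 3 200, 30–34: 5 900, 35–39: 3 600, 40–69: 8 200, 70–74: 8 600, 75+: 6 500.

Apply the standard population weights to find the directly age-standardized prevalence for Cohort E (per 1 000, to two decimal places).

121.84

Age-specific rates per 1 000 for Cohort E: 9.780, 40.430, 76.091, 115.816, 194.242, 188.025.
Standard total = 36 000; weights = 0.0889, 0.1639, 0.1000, 0.2278, 0.2389, 0.1806.
Standardized rate: 0.0889×9.780 + 0.1639×40.430 + 0.1000×76.091 + 0.2278×115.816 + 0.2389×194.242 + 0.1806×188.025 = 121.8361 per 1 000.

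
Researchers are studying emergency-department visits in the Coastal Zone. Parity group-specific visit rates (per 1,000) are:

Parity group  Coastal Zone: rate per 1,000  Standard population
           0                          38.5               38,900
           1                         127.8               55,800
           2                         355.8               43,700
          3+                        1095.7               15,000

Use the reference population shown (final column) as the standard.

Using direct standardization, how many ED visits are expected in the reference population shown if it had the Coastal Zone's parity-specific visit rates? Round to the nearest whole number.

Expected ED visits = Σ (standard pop × parity-specific rate ÷ 1,000)
= 38,900×38.5/1,000 + 55,800×127.8/1,000 + 43,700×355.8/1,000 + 15,000×1095.7/1,000
= 1497.65 + 7131.24 + 15548.46 + 16435.50 = 40612.85.

40613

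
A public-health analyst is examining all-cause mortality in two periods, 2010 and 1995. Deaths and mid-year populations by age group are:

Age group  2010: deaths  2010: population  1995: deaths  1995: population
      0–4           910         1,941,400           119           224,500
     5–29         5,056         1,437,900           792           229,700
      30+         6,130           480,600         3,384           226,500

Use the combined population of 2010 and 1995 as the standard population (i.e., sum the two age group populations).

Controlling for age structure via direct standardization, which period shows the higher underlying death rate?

1995

Age-specific rates per 1,000 for 2010: 0.469, 3.516, 12.755.
For 1995: 0.530, 3.448, 14.940.
Combined standard total = 4,540,600; weights = 0.4770, 0.3673, 0.1557.
2010: 0.4770×0.469 + 0.3673×3.516 + 0.1557×12.755 = 3.5013 per 1,000.
1995: 0.4770×0.530 + 0.3673×3.448 + 0.1557×14.940 = 3.8458 per 1,000.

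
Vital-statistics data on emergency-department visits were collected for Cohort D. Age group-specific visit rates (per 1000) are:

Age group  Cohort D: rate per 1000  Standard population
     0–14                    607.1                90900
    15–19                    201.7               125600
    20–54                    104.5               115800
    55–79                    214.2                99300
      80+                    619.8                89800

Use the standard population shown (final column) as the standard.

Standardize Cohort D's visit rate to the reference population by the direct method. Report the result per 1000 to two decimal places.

325.18

Standard total = 521400; weights = 0.1743, 0.2409, 0.2221, 0.1904, 0.1722.
Standardized rate: 0.1743×607.1 + 0.2409×201.7 + 0.2221×104.5 + 0.1904×214.2 + 0.1722×619.8 = 325.1786 per 1000.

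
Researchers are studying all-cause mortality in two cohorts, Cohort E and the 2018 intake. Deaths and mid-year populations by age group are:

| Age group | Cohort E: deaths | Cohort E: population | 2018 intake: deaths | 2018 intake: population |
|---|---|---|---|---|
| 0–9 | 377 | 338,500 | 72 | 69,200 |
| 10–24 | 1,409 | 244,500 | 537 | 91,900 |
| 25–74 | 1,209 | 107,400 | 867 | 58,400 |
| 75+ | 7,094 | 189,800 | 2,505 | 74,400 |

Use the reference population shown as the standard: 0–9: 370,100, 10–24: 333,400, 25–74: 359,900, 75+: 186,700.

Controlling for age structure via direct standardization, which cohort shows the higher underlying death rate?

Age-specific rates per 100,000 for Cohort E: 111.37, 576.28, 1125.70, 3737.62.
For the 2018 intake: 104.05, 584.33, 1484.59, 3366.94.
Standard total = 1,250,100; weights = 0.2961, 0.2667, 0.2879, 0.1493.
Cohort E: 0.2961×111.37 + 0.2667×576.28 + 0.2879×1125.70 + 0.1493×3737.62 = 1068.9567 per 100,000.
The 2018 intake: 0.2961×104.05 + 0.2667×584.33 + 0.2879×1484.59 + 0.1493×3366.94 = 1116.8977 per 100,000.

2018 intake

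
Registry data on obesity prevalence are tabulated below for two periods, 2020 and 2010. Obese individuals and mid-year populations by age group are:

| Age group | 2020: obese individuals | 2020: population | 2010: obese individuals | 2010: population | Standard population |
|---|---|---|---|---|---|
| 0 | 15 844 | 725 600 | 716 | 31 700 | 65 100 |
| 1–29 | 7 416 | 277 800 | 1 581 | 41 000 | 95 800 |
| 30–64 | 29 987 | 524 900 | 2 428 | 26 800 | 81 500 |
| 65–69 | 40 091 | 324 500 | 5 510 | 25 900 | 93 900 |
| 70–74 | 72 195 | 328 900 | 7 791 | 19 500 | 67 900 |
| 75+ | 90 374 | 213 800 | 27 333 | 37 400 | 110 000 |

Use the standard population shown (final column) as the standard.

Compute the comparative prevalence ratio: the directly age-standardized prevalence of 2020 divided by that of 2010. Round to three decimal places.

Age-specific rates per 1 000 for 2020: 21.836, 26.695, 57.129, 123.547, 219.504, 422.703.
For 2010: 22.587, 38.561, 90.597, 212.741, 399.538, 730.829.
Standard total = 514 200; weights = 0.1266, 0.1863, 0.1585, 0.1826, 0.1320, 0.2139.
2020: 0.1266×21.836 + 0.1863×26.695 + 0.1585×57.129 + 0.1826×123.547 + 0.1320×219.504 + 0.2139×422.703 = 158.7665 per 1 000.
2010: 0.1266×22.587 + 0.1863×38.561 + 0.1585×90.597 + 0.1826×212.741 + 0.1320×399.538 + 0.2139×730.829 = 272.3540 per 1 000.
Ratio = 158.7665 ÷ 272.3540 = 0.58294.

0.583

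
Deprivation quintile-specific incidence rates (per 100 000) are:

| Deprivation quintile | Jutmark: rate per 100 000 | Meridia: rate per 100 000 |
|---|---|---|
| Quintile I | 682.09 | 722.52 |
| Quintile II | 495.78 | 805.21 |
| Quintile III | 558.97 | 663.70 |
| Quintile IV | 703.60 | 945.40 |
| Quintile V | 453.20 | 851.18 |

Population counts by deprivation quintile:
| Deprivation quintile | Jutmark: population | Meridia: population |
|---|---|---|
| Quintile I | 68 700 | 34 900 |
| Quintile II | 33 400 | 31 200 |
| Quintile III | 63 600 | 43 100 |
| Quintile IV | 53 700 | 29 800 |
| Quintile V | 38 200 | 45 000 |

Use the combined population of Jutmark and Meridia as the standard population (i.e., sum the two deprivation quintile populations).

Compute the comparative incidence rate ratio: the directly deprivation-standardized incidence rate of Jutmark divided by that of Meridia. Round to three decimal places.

0.745

Combined standard total = 441 600; weights = 0.2346, 0.1463, 0.2416, 0.1891, 0.1884.
Jutmark: 0.2346×682.09 + 0.1463×495.78 + 0.2416×558.97 + 0.1891×703.60 + 0.1884×453.20 = 586.0300 per 100 000.
Meridia: 0.2346×722.52 + 0.1463×805.21 + 0.2416×663.70 + 0.1891×945.40 + 0.1884×851.18 = 786.7878 per 100 000.
Ratio = 586.0300 ÷ 786.7878 = 0.74484.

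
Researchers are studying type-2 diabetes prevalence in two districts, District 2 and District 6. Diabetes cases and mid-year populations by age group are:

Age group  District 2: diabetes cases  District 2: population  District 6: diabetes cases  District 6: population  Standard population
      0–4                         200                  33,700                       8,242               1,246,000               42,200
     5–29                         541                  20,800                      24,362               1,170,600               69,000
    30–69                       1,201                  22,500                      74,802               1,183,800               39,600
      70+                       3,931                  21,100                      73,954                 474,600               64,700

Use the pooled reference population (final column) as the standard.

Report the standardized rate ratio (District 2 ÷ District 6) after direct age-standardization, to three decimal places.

1.134

Age-specific rates per 1,000 for District 2: 5.935, 26.010, 53.378, 186.303.
For District 6: 6.615, 20.812, 63.188, 155.824.
Standard total = 215,500; weights = 0.1958, 0.3202, 0.1838, 0.3002.
District 2: 0.1958×5.935 + 0.3202×26.010 + 0.1838×53.378 + 0.3002×186.303 = 75.2329 per 1,000.
District 6: 0.1958×6.615 + 0.3202×20.812 + 0.1838×63.188 + 0.3002×155.824 = 66.3535 per 1,000.
Ratio = 75.2329 ÷ 66.3535 = 1.13382.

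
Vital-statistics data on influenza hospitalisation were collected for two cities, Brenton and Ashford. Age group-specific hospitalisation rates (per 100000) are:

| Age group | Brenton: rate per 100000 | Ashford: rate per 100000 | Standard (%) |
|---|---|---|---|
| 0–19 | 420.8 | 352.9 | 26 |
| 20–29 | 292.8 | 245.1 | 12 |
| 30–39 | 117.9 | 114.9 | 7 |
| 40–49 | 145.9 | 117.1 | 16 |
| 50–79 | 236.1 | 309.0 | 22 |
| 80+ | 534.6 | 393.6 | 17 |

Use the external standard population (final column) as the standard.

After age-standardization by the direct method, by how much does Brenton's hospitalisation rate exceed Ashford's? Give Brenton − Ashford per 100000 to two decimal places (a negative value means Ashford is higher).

36.13

Standard weights: 0.26, 0.12, 0.07, 0.16, 0.22, 0.17.
Brenton: 0.2600×420.8 + 0.1200×292.8 + 0.0700×117.9 + 0.1600×145.9 + 0.2200×236.1 + 0.1700×534.6 = 318.9650 per 100000.
Ashford: 0.2600×352.9 + 0.1200×245.1 + 0.0700×114.9 + 0.1600×117.1 + 0.2200×309.0 + 0.1700×393.6 = 282.8370 per 100000.
Difference = 318.9650 − 282.8370 = 36.1280.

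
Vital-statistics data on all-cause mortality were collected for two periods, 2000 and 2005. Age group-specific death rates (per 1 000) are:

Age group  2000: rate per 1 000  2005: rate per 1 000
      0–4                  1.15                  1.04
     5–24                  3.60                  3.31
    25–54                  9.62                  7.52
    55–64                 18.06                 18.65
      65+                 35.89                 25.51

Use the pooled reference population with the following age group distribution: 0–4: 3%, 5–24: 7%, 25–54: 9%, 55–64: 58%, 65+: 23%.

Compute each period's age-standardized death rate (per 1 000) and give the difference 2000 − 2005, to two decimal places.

2.26

Standard weights: 0.03, 0.07, 0.09, 0.58, 0.23.
2000: 0.0300×1.15 + 0.0700×3.60 + 0.0900×9.62 + 0.5800×18.06 + 0.2300×35.89 = 19.8818 per 1 000.
2005: 0.0300×1.04 + 0.0700×3.31 + 0.0900×7.52 + 0.5800×18.65 + 0.2300×25.51 = 17.6240 per 1 000.
Difference = 19.8818 − 17.6240 = 2.2578.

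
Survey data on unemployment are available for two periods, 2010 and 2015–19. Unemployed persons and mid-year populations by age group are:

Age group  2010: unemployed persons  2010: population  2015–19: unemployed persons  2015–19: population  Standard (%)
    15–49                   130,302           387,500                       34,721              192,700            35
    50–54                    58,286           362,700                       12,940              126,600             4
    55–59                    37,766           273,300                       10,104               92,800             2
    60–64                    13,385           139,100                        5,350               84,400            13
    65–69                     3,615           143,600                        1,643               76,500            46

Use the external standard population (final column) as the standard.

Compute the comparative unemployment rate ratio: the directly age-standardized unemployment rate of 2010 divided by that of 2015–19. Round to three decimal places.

Age-specific rates per 1,000 for 2010: 336.263, 160.700, 138.185, 96.226, 25.174.
For 2015–19: 180.182, 102.212, 108.879, 63.389, 21.477.
Standard weights: 0.35, 0.04, 0.02, 0.13, 0.46.
2010: 0.3500×336.263 + 0.0400×160.700 + 0.0200×138.185 + 0.1300×96.226 + 0.4600×25.174 = 150.9733 per 1,000.
2015–19: 0.3500×180.182 + 0.0400×102.212 + 0.0200×108.879 + 0.1300×63.389 + 0.4600×21.477 = 87.4496 per 1,000.
Ratio = 150.9733 ÷ 87.4496 = 1.72640.

1.726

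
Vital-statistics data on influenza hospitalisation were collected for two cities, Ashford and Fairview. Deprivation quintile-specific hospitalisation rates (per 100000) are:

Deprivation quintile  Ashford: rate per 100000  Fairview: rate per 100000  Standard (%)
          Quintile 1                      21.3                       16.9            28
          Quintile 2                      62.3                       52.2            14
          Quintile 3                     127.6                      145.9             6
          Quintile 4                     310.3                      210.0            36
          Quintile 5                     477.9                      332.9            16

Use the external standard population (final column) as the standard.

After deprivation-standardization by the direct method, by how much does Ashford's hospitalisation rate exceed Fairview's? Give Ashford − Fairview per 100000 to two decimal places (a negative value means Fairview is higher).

Standard weights: 0.28, 0.14, 0.06, 0.36, 0.16.
Ashford: 0.2800×21.3 + 0.1400×62.3 + 0.0600×127.6 + 0.3600×310.3 + 0.1600×477.9 = 210.5140 per 100000.
Fairview: 0.2800×16.9 + 0.1400×52.2 + 0.0600×145.9 + 0.3600×210.0 + 0.1600×332.9 = 149.6580 per 100000.
Difference = 210.5140 − 149.6580 = 60.8560.

60.86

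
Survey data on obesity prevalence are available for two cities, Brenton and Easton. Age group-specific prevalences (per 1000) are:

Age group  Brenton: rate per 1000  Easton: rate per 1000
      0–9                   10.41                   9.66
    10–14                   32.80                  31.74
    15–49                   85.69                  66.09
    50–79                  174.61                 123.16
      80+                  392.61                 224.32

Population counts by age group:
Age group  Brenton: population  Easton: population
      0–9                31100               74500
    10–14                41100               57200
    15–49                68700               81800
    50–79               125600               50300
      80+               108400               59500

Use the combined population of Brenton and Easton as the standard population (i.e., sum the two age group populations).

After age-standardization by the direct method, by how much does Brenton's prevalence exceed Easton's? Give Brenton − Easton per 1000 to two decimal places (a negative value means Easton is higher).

Combined standard total = 698200; weights = 0.1512, 0.1408, 0.2156, 0.2519, 0.2405.
Brenton: 0.1512×10.41 + 0.1408×32.80 + 0.2156×85.69 + 0.2519×174.61 + 0.2405×392.61 = 163.0665 per 1000.
Easton: 0.1512×9.66 + 0.1408×31.74 + 0.2156×66.09 + 0.2519×123.16 + 0.2405×224.32 = 105.1473 per 1000.
Difference = 163.0665 − 105.1473 = 57.9191.

57.92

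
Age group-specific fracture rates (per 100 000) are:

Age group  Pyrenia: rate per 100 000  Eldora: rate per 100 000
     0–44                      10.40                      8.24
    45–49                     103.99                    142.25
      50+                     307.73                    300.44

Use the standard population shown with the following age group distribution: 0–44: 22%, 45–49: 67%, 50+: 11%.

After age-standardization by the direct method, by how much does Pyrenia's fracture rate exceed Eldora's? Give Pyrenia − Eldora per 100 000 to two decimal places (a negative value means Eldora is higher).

Standard weights: 0.22, 0.67, 0.11.
Pyrenia: 0.2200×10.40 + 0.6700×103.99 + 0.1100×307.73 = 105.8116 per 100 000.
Eldora: 0.2200×8.24 + 0.6700×142.25 + 0.1100×300.44 = 130.1687 per 100 000.
Difference = 105.8116 − 130.1687 = -24.3571.

-24.36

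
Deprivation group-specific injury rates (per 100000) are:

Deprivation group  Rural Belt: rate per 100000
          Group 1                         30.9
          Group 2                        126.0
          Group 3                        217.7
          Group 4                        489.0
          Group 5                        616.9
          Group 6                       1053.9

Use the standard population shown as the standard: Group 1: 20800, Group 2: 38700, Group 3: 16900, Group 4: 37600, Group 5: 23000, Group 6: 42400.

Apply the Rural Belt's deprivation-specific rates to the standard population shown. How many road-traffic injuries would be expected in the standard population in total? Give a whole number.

865

Expected road-traffic injuries = Σ (standard pop × deprivation-specific rate ÷ 100000)
= 20800×30.9/100000 + 38700×126.0/100000 + 16900×217.7/100000 + 37600×489.0/100000 + 23000×616.9/100000 + 42400×1053.9/100000
= 6.43 + 48.76 + 36.79 + 183.86 + 141.89 + 446.85 = 864.59.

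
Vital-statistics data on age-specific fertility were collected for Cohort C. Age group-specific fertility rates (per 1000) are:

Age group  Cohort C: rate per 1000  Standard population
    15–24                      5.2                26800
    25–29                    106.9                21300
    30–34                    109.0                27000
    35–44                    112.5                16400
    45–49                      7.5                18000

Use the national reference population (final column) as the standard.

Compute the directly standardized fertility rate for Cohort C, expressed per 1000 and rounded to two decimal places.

67.03

Standard total = 109500; weights = 0.2447, 0.1945, 0.2466, 0.1498, 0.1644.
Standardized rate: 0.2447×5.2 + 0.1945×106.9 + 0.2466×109.0 + 0.1498×112.5 + 0.1644×7.5 = 67.0258 per 1000.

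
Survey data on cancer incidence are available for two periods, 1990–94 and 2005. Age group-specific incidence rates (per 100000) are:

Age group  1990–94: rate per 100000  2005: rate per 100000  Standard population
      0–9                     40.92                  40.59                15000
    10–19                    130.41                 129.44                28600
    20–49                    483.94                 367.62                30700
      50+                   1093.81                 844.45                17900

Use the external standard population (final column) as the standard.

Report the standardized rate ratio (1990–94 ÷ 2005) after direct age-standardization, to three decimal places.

1.263

Standard total = 92200; weights = 0.1627, 0.3102, 0.3330, 0.1941.
1990–94: 0.1627×40.92 + 0.3102×130.41 + 0.3330×483.94 + 0.1941×1093.81 = 420.6039 per 100000.
2005: 0.1627×40.59 + 0.3102×129.44 + 0.3330×367.62 + 0.1941×844.45 = 333.1065 per 100000.
Ratio = 420.6039 ÷ 333.1065 = 1.26267.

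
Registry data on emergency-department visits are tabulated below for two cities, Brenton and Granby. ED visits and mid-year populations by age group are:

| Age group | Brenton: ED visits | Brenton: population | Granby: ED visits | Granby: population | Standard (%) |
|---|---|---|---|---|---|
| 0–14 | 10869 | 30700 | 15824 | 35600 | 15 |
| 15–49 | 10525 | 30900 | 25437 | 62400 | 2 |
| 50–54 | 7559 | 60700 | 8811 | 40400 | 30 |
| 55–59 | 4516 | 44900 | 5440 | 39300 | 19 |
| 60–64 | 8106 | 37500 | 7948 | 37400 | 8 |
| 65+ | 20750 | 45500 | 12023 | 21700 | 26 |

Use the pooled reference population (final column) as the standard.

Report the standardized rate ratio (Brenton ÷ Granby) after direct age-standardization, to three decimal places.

0.770

Age-specific rates per 1000 for Brenton: 354.039, 340.615, 124.530, 100.579, 216.160, 456.044.
For Granby: 444.494, 407.644, 218.094, 138.422, 212.513, 554.055.
Standard weights: 0.15, 0.02, 0.30, 0.19, 0.08, 0.26.
Brenton: 0.1500×354.039 + 0.0200×340.615 + 0.3000×124.530 + 0.1900×100.579 + 0.0800×216.160 + 0.2600×456.044 = 252.2516 per 1000.
Granby: 0.1500×444.494 + 0.0200×407.644 + 0.3000×218.094 + 0.1900×138.422 + 0.0800×212.513 + 0.2600×554.055 = 327.6110 per 1000.
Ratio = 252.2516 ÷ 327.6110 = 0.76997.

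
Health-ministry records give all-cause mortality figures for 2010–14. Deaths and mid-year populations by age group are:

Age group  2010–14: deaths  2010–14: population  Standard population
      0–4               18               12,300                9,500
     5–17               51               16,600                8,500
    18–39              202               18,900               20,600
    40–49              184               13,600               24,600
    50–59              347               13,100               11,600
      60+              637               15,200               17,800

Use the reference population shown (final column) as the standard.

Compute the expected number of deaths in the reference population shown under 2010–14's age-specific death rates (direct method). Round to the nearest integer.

1646

Age-specific rates per 1,000 for 2010–14: 1.463, 3.072, 10.688, 13.529, 26.489, 41.908.
Expected deaths = Σ (standard pop × age-specific rate ÷ 1,000)
= 9,500×1.463/1,000 + 8,500×3.072/1,000 + 20,600×10.688/1,000 + 24,600×13.529/1,000 + 11,600×26.489/1,000 + 17,800×41.908/1,000
= 13.90 + 26.11 + 220.17 + 332.82 + 307.27 + 745.96 = 1646.24.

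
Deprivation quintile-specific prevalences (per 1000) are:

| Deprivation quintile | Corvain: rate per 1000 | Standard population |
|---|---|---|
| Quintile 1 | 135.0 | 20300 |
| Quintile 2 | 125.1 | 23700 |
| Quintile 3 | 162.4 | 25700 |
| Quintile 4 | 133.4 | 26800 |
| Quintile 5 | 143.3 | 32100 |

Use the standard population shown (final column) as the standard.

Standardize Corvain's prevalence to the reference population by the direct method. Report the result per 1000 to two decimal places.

Standard total = 128600; weights = 0.1579, 0.1843, 0.1998, 0.2084, 0.2496.
Standardized rate: 0.1579×135.0 + 0.1843×125.1 + 0.1998×162.4 + 0.2084×133.4 + 0.2496×143.3 = 140.3896 per 1000.

140.39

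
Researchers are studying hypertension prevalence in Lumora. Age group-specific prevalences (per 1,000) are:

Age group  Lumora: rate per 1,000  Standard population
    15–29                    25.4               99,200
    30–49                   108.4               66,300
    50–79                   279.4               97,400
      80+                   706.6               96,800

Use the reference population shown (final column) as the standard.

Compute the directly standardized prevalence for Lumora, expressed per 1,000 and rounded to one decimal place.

292.8

Standard total = 359,700; weights = 0.2758, 0.1843, 0.2708, 0.2691.
Standardized rate: 0.2758×25.4 + 0.1843×108.4 + 0.2708×279.4 + 0.2691×706.6 = 292.7969 per 1,000.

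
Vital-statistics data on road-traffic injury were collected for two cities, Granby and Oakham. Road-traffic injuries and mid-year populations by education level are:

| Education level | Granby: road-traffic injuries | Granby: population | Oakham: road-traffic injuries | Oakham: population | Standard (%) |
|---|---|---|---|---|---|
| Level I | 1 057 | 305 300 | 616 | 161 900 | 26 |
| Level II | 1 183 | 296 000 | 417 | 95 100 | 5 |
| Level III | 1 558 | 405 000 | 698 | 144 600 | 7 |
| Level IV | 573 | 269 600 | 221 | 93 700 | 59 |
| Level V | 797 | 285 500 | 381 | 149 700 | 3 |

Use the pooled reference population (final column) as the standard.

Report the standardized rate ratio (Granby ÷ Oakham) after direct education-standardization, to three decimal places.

Education-specific rates per 100 000 for Granby: 346.22, 399.66, 384.69, 212.54, 279.16.
For Oakham: 380.48, 438.49, 482.71, 235.86, 254.51.
Standard weights: 0.26, 0.05, 0.07, 0.59, 0.03.
Granby: 0.2600×346.22 + 0.0500×399.66 + 0.0700×384.69 + 0.5900×212.54 + 0.0300×279.16 = 270.6995 per 100 000.
Oakham: 0.2600×380.48 + 0.0500×438.49 + 0.0700×482.71 + 0.5900×235.86 + 0.0300×254.51 = 301.4315 per 100 000.
Ratio = 270.6995 ÷ 301.4315 = 0.89805.

0.898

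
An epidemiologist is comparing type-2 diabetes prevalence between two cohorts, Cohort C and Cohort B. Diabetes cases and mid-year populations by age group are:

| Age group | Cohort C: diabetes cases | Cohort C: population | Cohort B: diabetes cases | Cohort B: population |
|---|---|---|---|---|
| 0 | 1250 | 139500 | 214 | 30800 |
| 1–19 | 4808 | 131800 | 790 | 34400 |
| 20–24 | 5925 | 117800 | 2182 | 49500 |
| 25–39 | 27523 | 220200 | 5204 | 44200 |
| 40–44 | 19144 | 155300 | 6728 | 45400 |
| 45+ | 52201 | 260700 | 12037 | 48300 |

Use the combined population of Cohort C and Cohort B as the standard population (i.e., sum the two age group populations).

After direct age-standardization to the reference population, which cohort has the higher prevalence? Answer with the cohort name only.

Cohort B

Age-specific rates per 1000 for Cohort C: 8.961, 36.480, 50.297, 124.991, 123.271, 200.234.
For Cohort B: 6.948, 22.965, 44.081, 117.738, 148.194, 249.213.
Combined standard total = 1277900; weights = 0.1333, 0.1301, 0.1309, 0.2069, 0.1571, 0.2418.
Cohort C: 0.1333×8.961 + 0.1301×36.480 + 0.1309×50.297 + 0.2069×124.991 + 0.1571×123.271 + 0.2418×200.234 = 106.1617 per 1000.
Cohort B: 0.1333×6.948 + 0.1301×22.965 + 0.1309×44.081 + 0.2069×117.738 + 0.1571×148.194 + 0.2418×249.213 = 117.5788 per 1000.
The crude rates (108.12 vs 107.50) would put Cohort C higher, but that reflects its age composition; once standardized to a common age structure, Cohort B has the higher underlying rate.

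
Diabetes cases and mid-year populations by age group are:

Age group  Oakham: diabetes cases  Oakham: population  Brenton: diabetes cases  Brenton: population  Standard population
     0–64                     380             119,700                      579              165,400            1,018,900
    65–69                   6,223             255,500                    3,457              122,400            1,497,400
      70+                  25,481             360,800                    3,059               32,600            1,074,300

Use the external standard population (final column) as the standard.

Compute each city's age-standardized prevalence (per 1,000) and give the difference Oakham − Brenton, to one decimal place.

-8.7

Age-specific rates per 1,000 for Oakham: 3.175, 24.356, 70.624.
For Brenton: 3.501, 28.243, 93.834.
Standard total = 3,590,600; weights = 0.2838, 0.4170, 0.2992.
Oakham: 0.2838×3.175 + 0.4170×24.356 + 0.2992×70.624 = 32.1886 per 1,000.
Brenton: 0.2838×3.501 + 0.4170×28.243 + 0.2992×93.834 = 40.8469 per 1,000.
Difference = 32.1886 − 40.8469 = -8.6582.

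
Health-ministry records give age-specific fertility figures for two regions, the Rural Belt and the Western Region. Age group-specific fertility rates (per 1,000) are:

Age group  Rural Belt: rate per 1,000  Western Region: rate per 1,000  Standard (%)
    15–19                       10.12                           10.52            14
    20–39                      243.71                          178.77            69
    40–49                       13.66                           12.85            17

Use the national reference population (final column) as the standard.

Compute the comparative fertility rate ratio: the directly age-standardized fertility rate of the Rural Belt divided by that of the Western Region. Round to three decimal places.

1.353

Standard weights: 0.14, 0.69, 0.17.
The Rural Belt: 0.1400×10.12 + 0.6900×243.71 + 0.1700×13.66 = 171.8989 per 1,000.
The Western Region: 0.1400×10.52 + 0.6900×178.77 + 0.1700×12.85 = 127.0086 per 1,000.
Ratio = 171.8989 ÷ 127.0086 = 1.35344.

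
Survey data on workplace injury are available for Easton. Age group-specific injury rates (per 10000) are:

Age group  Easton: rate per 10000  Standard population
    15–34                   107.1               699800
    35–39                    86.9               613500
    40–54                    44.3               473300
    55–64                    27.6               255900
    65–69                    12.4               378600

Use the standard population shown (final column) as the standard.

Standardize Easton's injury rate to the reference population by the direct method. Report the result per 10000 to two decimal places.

66.49

Standard total = 2421100; weights = 0.2890, 0.2534, 0.1955, 0.1057, 0.1564.
Standardized rate: 0.2890×107.1 + 0.2534×86.9 + 0.1955×44.3 + 0.1057×27.6 + 0.1564×12.4 = 66.4931 per 10000.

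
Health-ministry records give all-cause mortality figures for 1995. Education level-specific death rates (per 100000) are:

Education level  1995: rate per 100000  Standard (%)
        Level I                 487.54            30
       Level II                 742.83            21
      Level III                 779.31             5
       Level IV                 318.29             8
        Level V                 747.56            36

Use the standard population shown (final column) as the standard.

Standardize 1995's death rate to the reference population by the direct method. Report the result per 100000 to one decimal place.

Standard weights: 0.30, 0.21, 0.05, 0.08, 0.36.
Standardized rate: 0.3000×487.54 + 0.2100×742.83 + 0.0500×779.31 + 0.0800×318.29 + 0.3600×747.56 = 635.8066 per 100000.

635.8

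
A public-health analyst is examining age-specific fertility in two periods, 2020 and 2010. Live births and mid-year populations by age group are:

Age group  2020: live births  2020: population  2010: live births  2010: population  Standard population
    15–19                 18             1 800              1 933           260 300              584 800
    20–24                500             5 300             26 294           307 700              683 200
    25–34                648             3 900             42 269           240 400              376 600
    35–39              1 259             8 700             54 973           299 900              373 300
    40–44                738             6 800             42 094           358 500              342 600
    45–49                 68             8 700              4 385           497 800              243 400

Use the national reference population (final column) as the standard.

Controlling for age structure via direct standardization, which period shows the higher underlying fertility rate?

2010

Age-specific rates per 1 000 for 2020: 10.000, 94.340, 166.154, 144.713, 108.529, 7.816.
For 2010: 7.426, 85.453, 175.828, 183.304, 117.417, 8.809.
Standard total = 2 603 900; weights = 0.2246, 0.2624, 0.1446, 0.1434, 0.1316, 0.0935.
2020: 0.2246×10.000 + 0.2624×94.340 + 0.1446×166.154 + 0.1434×144.713 + 0.1316×108.529 + 0.0935×7.816 = 86.7853 per 1 000.
2010: 0.2246×7.426 + 0.2624×85.453 + 0.1446×175.828 + 0.1434×183.304 + 0.1316×117.417 + 0.0935×8.809 = 92.0696 per 1 000.
The crude rates (91.79 vs 87.52) would put 2020 higher, but that reflects its age composition; once standardized to a common age structure, 2010 has the higher underlying rate.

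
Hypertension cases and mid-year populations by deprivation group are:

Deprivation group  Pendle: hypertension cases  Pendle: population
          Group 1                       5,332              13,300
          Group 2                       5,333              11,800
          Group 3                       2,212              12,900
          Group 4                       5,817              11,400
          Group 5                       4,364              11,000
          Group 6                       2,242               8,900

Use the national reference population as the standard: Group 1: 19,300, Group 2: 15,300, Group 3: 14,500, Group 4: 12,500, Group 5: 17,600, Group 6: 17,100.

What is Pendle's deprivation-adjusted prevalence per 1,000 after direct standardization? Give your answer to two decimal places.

361.44

Deprivation-specific rates per 1,000 for Pendle: 400.902, 451.949, 171.473, 510.263, 396.727, 251.910.
Standard total = 96,300; weights = 0.2004, 0.1589, 0.1506, 0.1298, 0.1828, 0.1776.
Standardized rate: 0.2004×400.902 + 0.1589×451.949 + 0.1506×171.473 + 0.1298×510.263 + 0.1828×396.727 + 0.1776×251.910 = 361.4428 per 1,000.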